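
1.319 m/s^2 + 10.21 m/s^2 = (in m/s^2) 11.53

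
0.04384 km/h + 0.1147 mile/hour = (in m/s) 0.06345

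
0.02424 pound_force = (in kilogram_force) 0.011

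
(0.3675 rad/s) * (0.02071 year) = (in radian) 2.4e+05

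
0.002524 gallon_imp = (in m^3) 1.147e-05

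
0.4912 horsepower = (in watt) 366.3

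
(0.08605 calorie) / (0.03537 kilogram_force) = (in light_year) 1.097e-16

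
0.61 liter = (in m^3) 0.00061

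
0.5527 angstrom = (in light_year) 5.842e-27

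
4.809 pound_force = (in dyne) 2.139e+06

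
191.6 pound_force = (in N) 852.3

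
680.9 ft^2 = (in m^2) 63.26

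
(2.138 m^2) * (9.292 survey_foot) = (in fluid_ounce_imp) 2.131e+05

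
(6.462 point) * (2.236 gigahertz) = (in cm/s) 5.097e+08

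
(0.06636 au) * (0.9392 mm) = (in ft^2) 1.004e+08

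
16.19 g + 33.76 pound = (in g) 1.533e+04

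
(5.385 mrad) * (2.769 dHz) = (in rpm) 0.01424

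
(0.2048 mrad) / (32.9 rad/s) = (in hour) 1.729e-09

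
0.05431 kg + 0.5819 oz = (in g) 70.81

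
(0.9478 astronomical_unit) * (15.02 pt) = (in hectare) 7.513e+04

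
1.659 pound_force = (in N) 7.38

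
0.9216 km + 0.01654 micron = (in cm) 9.216e+04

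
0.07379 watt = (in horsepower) 9.895e-05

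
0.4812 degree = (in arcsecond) 1732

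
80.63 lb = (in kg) 36.57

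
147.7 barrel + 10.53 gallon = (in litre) 2.352e+04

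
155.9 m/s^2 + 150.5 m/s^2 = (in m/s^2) 306.4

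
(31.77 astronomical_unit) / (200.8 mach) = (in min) 1.159e+06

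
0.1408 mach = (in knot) 93.19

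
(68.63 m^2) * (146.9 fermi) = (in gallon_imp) 2.218e-09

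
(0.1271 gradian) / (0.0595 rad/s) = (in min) 0.0005592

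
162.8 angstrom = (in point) 4.615e-05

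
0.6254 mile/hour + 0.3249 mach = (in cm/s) 1.109e+04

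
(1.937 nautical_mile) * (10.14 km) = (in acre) 8989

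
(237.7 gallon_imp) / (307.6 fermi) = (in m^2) 3.513e+12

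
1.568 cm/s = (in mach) 4.605e-05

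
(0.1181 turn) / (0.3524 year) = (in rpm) 6.376e-07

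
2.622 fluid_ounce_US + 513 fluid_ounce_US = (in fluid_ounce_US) 515.6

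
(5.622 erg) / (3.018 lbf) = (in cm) 4.188e-06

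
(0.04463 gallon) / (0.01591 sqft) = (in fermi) 1.143e+14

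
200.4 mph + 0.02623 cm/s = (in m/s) 89.59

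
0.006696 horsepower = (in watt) 4.993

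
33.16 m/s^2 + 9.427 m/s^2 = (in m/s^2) 42.59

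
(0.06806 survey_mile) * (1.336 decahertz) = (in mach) 4.298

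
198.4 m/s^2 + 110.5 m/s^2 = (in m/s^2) 308.9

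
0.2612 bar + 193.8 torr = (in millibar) 519.6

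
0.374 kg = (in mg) 3.74e+05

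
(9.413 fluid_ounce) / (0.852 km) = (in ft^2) 3.517e-06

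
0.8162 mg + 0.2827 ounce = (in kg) 0.008015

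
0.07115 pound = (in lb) 0.07115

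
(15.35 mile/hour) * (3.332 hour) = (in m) 8.231e+04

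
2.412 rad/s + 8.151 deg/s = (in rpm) 24.39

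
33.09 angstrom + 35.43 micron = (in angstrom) 3.543e+05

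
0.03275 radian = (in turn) 0.005212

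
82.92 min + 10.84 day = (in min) 1.569e+04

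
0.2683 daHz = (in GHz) 2.683e-09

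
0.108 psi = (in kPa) 0.7446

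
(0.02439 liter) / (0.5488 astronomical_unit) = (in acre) 7.341e-20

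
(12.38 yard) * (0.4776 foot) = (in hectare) 0.0001648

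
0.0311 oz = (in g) 0.8817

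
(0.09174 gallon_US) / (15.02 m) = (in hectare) 2.312e-09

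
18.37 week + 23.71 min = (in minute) 1.852e+05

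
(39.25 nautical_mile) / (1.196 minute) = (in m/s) 1013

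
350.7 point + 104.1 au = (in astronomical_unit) 104.1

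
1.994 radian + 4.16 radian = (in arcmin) 2.116e+04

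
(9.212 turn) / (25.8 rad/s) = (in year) 7.114e-08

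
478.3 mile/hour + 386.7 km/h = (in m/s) 321.2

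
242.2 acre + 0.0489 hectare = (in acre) 242.3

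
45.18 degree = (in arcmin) 2711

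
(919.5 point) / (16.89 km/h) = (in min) 0.001152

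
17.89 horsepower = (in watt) 1.334e+04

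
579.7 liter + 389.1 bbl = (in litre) 6.244e+04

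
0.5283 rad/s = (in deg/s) 30.27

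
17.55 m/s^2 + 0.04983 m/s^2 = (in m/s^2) 17.6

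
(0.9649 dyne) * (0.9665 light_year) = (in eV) 5.507e+29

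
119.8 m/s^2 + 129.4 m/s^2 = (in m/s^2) 249.2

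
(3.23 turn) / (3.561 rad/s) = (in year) 1.807e-07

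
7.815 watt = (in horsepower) 0.01048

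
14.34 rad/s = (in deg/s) 821.6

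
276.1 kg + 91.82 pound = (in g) 3.177e+05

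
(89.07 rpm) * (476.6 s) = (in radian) 4445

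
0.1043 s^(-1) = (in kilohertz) 0.0001043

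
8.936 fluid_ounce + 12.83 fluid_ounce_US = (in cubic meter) 0.0006437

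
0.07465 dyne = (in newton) 7.465e-07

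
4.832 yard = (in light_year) 4.67e-16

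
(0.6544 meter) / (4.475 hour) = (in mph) 9.087e-05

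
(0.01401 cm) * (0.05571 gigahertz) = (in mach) 22.92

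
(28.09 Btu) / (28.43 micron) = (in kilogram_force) 1.063e+08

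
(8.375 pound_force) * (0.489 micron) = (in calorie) 4.354e-06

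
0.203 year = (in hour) 1778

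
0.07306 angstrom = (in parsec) 2.368e-28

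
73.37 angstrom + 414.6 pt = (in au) 9.777e-13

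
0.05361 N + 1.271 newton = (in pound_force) 0.2978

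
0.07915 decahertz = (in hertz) 0.7915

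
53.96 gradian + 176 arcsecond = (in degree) 48.61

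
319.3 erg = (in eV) 1.993e+14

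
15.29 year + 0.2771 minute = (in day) 5581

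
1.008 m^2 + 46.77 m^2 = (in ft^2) 514.3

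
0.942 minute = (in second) 56.52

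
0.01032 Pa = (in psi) 1.497e-06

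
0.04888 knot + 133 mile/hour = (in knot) 115.6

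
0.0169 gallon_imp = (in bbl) 0.0004832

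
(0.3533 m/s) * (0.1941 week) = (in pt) 1.176e+08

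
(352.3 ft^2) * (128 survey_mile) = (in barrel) 4.241e+07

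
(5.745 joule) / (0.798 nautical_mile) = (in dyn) 388.7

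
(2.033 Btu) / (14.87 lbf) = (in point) 9.192e+04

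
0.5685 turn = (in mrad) 3572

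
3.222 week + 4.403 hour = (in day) 22.74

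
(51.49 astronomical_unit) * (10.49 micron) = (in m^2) 8.08e+07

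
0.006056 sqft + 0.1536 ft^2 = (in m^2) 0.01483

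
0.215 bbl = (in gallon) 9.03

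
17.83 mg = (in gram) 0.01783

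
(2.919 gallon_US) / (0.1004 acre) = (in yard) 2.974e-05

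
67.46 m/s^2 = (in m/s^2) 67.46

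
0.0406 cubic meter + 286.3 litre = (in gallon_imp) 71.91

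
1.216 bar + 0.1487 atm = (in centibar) 136.7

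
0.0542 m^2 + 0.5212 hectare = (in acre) 1.288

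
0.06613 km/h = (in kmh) 0.06613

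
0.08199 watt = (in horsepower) 0.00011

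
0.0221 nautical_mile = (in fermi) 4.093e+16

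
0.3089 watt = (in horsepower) 0.0004142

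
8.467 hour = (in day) 0.3528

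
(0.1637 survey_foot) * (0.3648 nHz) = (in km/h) 6.553e-11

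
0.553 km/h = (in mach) 0.0004511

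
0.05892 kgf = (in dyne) 5.778e+04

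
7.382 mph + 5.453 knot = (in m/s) 6.105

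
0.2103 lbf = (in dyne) 9.355e+04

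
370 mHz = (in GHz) 3.7e-10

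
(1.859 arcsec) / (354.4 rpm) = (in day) 2.811e-12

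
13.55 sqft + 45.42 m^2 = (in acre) 0.01153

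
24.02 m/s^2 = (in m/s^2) 24.02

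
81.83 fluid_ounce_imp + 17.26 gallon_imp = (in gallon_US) 21.34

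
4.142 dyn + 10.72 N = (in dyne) 1.072e+06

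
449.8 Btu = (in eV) 2.962e+24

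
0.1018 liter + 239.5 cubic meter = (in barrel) 1506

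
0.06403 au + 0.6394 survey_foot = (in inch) 3.771e+11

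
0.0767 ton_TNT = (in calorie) 7.67e+07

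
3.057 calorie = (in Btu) 0.01212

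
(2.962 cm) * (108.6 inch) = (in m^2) 0.0817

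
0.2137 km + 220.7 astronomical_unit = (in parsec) 0.00107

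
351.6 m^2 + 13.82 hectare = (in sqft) 1.491e+06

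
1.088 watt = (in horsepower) 0.001459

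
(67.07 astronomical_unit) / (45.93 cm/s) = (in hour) 6.068e+09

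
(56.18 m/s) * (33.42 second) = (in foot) 6160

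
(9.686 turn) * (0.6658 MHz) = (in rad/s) 4.052e+07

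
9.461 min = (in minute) 9.461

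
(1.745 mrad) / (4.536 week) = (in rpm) 6.074e-09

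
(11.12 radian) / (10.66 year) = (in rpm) 3.159e-07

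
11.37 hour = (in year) 0.001298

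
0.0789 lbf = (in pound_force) 0.0789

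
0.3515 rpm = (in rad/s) 0.03681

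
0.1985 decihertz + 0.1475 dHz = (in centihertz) 3.46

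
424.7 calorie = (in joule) 1777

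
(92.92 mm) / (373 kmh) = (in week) 1.483e-09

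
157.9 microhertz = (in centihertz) 0.01579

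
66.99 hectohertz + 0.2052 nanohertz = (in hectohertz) 66.99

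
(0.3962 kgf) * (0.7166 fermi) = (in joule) 2.784e-15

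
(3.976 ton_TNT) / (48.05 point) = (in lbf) 2.206e+11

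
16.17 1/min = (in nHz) 2.695e+08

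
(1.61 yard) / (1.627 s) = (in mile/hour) 2.024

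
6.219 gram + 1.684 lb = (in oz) 27.16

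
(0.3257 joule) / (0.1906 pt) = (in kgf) 493.9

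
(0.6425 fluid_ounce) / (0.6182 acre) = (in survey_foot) 2.492e-08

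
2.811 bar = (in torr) 2108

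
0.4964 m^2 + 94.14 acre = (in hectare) 38.1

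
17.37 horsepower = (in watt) 1.295e+04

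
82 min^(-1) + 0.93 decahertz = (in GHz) 1.067e-08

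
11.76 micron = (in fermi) 1.176e+10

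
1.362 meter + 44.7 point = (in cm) 137.8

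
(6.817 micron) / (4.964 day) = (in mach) 4.668e-14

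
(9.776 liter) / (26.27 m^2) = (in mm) 0.3721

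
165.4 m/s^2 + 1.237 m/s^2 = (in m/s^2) 166.6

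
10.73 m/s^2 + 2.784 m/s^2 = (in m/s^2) 13.51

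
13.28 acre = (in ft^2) 5.785e+05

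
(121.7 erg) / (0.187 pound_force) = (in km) 1.463e-08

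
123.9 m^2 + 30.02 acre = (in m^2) 1.216e+05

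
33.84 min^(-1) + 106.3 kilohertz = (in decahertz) 1.063e+04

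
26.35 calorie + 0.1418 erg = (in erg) 1.102e+09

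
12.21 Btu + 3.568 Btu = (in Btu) 15.78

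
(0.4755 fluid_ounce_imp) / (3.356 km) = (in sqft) 4.333e-08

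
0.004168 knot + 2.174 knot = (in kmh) 4.034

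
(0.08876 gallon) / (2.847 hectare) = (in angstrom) 118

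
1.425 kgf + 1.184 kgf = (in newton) 25.59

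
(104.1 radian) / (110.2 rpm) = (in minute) 0.1503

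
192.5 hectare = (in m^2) 1.925e+06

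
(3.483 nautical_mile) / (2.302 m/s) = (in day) 0.03243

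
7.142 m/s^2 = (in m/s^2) 7.142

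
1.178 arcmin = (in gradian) 0.02181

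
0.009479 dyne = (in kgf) 9.666e-09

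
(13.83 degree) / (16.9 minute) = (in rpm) 0.002273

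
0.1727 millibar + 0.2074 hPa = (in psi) 0.005513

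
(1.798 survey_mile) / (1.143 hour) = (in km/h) 2.532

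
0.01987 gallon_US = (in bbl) 0.0004731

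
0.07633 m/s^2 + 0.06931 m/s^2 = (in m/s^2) 0.1456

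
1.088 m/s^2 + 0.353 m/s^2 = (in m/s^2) 1.441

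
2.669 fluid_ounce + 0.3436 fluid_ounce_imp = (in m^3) 8.869e-05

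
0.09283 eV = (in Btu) 1.41e-23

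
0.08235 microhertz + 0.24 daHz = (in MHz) 2.4e-06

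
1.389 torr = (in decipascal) 1852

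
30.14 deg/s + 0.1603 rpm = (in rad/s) 0.5428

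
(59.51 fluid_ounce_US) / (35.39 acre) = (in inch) 4.838e-07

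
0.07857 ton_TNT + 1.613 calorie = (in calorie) 7.857e+07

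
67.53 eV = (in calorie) 2.586e-18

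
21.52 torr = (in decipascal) 2.869e+04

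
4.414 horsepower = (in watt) 3292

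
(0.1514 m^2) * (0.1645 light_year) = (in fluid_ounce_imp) 8.293e+18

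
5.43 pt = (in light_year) 2.025e-19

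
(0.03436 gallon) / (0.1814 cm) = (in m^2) 0.0717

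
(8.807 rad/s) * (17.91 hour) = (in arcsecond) 1.171e+11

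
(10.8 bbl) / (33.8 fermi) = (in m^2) 5.08e+13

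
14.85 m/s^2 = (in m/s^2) 14.85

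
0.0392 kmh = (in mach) 3.198e-05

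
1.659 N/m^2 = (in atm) 1.637e-05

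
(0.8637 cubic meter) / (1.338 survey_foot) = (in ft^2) 22.8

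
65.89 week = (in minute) 6.642e+05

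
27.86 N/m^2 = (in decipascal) 278.6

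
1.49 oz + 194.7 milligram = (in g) 42.44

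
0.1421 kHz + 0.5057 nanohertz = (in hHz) 1.421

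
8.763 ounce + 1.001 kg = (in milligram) 1.249e+06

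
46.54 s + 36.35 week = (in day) 254.5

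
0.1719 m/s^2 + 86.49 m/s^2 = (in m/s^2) 86.66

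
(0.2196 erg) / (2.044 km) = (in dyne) 1.074e-06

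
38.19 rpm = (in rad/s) 3.999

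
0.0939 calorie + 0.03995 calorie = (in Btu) 0.0005308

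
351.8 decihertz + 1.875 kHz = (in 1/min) 1.146e+05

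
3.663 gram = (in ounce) 0.1292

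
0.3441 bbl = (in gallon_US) 14.45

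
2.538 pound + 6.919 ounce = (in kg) 1.347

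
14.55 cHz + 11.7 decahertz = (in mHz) 1.171e+05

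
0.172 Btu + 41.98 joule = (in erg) 2.234e+09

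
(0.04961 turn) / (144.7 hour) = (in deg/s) 3.428e-05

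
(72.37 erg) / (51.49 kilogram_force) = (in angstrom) 143.3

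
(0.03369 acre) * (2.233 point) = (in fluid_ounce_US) 3632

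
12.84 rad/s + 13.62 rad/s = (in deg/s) 1516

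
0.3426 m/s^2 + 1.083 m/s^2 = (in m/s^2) 1.426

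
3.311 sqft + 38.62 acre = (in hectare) 15.63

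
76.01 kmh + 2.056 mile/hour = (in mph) 49.29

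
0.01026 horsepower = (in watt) 7.651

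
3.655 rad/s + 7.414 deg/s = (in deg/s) 216.8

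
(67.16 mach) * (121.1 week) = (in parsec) 5.428e-05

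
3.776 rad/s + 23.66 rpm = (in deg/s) 358.3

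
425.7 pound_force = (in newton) 1894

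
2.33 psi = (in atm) 0.1585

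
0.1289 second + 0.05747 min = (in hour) 0.0009936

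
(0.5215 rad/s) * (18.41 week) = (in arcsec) 1.198e+12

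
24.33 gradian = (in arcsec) 7.883e+04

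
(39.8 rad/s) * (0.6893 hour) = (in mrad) 9.876e+07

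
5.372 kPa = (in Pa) 5372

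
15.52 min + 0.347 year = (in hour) 3040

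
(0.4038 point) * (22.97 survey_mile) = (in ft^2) 56.68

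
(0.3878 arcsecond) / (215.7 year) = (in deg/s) 1.584e-14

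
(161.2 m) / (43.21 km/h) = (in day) 0.0001554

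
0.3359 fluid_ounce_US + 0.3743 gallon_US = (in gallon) 0.3769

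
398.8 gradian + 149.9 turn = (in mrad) 9.481e+05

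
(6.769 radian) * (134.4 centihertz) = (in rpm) 86.88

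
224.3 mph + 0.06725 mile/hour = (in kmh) 361.1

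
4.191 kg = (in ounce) 147.8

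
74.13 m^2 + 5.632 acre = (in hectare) 2.287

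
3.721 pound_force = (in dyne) 1.655e+06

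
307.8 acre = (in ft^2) 1.341e+07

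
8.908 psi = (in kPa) 61.42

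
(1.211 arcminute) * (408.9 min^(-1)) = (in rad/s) 0.002401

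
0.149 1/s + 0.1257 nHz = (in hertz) 0.149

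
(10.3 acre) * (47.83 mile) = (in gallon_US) 8.476e+11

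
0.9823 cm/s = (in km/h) 0.03536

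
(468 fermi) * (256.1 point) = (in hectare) 4.228e-18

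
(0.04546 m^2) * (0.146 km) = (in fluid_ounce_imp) 2.336e+05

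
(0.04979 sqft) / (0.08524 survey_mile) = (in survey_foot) 0.0001106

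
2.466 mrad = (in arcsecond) 508.6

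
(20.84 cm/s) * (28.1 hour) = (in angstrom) 2.108e+14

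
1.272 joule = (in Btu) 0.001206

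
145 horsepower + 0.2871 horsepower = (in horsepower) 145.3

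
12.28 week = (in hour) 2063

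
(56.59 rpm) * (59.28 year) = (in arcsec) 2.285e+15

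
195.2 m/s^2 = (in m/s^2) 195.2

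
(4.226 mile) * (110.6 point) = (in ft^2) 2856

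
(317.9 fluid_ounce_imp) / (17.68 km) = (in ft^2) 5.499e-06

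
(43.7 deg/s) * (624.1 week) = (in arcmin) 9.897e+11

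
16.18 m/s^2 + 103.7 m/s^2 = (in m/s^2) 119.9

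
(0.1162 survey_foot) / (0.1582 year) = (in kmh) 2.556e-08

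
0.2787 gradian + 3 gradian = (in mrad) 51.5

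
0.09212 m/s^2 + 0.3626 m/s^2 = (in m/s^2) 0.4547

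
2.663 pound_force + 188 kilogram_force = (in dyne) 1.855e+08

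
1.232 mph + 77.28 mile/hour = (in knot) 68.23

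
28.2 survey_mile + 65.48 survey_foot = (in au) 3.035e-07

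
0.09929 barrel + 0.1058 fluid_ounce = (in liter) 15.79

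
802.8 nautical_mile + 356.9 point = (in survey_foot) 4.878e+06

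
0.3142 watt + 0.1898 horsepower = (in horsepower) 0.1902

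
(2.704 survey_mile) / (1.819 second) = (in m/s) 2392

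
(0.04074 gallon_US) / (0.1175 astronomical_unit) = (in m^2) 8.773e-15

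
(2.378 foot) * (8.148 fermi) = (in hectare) 5.906e-19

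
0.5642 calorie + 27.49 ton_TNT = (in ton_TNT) 27.49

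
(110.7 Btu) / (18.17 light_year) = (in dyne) 6.794e-08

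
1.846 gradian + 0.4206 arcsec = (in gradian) 1.846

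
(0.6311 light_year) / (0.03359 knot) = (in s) 3.455e+17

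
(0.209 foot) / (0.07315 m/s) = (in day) 1.008e-05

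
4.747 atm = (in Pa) 4.81e+05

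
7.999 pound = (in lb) 7.999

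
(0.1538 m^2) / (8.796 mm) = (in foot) 57.37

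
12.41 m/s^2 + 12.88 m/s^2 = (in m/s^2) 25.29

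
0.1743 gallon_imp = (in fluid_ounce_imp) 27.89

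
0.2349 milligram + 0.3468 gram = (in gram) 0.347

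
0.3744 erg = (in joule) 3.744e-08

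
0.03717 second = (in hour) 1.033e-05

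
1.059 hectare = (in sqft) 1.14e+05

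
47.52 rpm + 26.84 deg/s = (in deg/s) 312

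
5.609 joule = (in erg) 5.609e+07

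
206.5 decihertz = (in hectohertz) 0.2065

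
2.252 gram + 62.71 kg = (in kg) 62.71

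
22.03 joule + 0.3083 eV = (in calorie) 5.265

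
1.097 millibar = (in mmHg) 0.8228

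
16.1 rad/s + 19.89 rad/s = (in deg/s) 2062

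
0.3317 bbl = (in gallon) 13.93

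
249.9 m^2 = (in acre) 0.06175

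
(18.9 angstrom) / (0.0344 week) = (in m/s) 9.084e-14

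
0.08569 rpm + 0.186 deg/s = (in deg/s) 0.7001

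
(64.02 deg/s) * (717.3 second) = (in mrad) 8.015e+05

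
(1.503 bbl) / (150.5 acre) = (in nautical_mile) 2.118e-10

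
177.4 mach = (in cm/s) 6.04e+06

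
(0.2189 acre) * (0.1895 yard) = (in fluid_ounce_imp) 5.402e+06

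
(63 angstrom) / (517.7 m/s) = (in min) 2.028e-13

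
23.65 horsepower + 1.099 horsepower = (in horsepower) 24.75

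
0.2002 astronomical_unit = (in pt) 8.49e+13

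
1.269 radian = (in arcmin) 4363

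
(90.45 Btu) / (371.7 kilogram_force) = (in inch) 1031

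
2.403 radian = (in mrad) 2403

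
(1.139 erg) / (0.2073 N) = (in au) 3.673e-18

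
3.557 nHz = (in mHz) 3.557e-06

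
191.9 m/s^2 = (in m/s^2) 191.9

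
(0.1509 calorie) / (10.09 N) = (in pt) 177.4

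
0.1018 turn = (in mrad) 639.6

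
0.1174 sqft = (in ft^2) 0.1174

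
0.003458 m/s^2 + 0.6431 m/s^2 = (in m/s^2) 0.6466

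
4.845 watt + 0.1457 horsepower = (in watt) 113.5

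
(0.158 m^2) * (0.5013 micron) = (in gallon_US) 2.092e-05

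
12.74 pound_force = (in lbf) 12.74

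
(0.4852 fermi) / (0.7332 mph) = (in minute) 2.467e-17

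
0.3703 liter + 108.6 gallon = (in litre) 411.5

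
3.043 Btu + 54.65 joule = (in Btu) 3.095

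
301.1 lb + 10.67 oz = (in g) 1.369e+05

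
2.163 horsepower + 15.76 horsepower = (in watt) 1.337e+04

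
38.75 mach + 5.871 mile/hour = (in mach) 38.76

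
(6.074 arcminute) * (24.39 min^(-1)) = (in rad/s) 0.0007182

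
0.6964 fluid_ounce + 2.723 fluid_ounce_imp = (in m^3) 9.796e-05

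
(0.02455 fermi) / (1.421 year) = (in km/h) 1.972e-24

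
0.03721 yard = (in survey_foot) 0.1116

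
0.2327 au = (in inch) 1.371e+12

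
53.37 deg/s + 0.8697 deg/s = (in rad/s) 0.9467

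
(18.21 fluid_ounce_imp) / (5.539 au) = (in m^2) 6.244e-16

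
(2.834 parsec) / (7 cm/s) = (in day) 1.446e+13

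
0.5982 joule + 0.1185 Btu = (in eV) 7.841e+20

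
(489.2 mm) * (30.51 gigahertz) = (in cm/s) 1.493e+12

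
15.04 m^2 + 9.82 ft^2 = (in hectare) 0.001595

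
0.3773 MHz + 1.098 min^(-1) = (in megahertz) 0.3773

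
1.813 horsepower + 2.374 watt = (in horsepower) 1.816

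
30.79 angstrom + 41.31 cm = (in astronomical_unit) 2.761e-12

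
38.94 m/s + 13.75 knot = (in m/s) 46.01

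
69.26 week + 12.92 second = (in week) 69.26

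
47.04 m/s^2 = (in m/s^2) 47.04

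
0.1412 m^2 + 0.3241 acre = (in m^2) 1312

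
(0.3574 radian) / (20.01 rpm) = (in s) 0.1706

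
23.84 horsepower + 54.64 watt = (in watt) 1.783e+04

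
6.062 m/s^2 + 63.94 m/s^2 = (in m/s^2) 70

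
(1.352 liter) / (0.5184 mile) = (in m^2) 1.621e-06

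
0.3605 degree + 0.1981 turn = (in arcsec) 2.58e+05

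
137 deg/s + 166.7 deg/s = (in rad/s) 5.301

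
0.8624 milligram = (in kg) 8.624e-07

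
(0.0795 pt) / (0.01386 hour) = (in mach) 1.651e-09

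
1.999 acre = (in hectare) 0.809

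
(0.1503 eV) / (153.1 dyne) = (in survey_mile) 9.773e-21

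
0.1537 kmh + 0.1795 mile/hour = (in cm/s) 12.29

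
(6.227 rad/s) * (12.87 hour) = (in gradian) 1.837e+07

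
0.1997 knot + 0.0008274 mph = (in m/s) 0.1031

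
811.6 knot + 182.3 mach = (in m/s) 6.249e+04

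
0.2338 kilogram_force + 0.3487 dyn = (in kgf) 0.2338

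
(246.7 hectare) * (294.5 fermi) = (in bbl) 4.57e-06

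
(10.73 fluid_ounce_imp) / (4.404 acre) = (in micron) 0.01711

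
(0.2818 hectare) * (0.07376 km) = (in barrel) 1.307e+06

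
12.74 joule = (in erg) 1.274e+08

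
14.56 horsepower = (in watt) 1.086e+04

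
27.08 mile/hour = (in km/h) 43.58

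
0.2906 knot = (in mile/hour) 0.3344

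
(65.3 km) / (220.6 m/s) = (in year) 9.386e-06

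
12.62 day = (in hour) 302.9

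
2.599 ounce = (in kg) 0.07368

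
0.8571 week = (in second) 5.184e+05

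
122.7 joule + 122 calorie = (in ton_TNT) 1.513e-07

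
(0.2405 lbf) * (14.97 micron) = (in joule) 1.601e-05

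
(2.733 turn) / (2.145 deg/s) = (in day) 0.005309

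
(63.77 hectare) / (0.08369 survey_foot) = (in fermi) 2.5e+22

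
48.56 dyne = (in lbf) 0.0001092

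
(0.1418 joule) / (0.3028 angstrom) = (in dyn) 4.683e+14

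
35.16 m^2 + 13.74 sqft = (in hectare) 0.003644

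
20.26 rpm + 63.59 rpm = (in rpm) 83.85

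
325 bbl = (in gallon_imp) 1.137e+04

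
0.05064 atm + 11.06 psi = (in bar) 0.8139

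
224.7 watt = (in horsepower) 0.3013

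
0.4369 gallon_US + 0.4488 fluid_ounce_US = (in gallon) 0.4404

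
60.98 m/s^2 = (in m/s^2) 60.98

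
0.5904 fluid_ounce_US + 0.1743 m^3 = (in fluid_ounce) 5894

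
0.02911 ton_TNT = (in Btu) 1.154e+05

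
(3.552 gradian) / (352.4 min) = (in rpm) 2.52e-05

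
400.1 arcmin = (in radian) 0.1164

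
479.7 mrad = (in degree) 27.48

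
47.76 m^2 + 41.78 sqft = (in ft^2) 555.9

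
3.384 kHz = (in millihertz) 3.384e+06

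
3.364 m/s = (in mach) 0.00988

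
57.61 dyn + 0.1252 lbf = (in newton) 0.5575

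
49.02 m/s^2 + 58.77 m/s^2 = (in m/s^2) 107.8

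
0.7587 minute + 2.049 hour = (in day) 0.0859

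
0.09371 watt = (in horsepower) 0.0001257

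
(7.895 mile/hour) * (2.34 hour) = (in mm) 2.973e+07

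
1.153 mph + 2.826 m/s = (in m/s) 3.341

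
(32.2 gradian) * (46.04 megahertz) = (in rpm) 2.224e+08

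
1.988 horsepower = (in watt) 1482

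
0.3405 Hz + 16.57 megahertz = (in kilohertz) 1.657e+04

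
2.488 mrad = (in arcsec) 513.2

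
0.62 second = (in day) 7.176e-06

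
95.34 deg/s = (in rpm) 15.89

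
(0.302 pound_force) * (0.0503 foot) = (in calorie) 0.004922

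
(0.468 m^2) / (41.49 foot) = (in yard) 0.04047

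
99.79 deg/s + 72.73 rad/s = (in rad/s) 74.47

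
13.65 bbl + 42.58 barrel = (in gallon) 2362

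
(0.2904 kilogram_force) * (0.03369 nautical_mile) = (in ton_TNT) 4.247e-08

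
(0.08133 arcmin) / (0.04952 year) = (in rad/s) 1.515e-11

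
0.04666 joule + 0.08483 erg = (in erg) 4.666e+05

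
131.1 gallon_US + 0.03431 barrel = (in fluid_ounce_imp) 1.766e+04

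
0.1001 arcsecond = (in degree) 2.781e-05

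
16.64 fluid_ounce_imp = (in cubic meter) 0.0004728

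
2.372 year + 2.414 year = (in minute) 2.516e+06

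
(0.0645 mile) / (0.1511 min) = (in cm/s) 1145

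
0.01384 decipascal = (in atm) 1.366e-08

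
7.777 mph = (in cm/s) 347.7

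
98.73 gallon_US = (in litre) 373.7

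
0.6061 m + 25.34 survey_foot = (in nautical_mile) 0.004498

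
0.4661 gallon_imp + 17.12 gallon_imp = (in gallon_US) 21.12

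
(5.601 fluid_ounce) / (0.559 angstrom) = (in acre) 732.2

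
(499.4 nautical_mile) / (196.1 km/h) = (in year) 0.0005384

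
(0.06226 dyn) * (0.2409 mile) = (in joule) 0.0002414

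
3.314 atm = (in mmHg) 2519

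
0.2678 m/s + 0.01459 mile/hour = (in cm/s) 27.43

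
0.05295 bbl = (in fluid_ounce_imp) 296.3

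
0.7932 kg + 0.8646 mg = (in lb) 1.749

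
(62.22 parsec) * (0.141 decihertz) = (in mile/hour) 6.056e+16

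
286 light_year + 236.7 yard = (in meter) 2.706e+18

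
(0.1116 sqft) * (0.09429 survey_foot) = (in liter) 0.298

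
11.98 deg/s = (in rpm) 1.997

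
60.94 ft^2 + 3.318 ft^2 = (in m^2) 5.97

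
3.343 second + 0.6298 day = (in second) 5.442e+04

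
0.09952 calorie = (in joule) 0.4164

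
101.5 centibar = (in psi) 14.72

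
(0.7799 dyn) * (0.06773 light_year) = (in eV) 3.119e+28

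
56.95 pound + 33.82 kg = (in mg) 5.965e+07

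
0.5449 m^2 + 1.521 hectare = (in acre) 3.759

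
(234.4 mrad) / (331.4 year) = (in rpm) 2.142e-10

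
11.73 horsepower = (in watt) 8747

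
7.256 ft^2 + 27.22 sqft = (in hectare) 0.0003203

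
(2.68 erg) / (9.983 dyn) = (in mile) 1.668e-06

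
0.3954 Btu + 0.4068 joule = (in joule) 417.6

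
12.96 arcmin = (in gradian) 0.24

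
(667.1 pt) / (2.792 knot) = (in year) 5.196e-09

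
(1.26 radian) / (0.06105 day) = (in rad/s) 0.0002389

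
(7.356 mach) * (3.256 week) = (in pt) 1.398e+13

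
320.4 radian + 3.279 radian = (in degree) 1.855e+04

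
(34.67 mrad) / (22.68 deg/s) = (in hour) 2.433e-05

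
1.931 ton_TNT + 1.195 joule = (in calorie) 1.931e+09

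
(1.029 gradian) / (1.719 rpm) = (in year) 2.847e-09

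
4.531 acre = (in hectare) 1.834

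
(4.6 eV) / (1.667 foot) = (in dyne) 1.45e-13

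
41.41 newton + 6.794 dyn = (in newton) 41.41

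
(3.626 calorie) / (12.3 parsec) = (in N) 3.997e-17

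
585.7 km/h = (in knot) 316.3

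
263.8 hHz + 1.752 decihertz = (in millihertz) 2.638e+07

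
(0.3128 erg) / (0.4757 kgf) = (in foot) 2.2e-08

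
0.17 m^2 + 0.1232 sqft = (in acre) 4.484e-05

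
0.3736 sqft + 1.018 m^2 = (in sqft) 11.33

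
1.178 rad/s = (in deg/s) 67.49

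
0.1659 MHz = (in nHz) 1.659e+14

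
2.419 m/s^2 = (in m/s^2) 2.419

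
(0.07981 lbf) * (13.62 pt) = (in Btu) 1.617e-06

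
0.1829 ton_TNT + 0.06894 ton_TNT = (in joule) 1.054e+09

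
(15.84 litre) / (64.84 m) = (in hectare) 2.443e-08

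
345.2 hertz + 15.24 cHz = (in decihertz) 3454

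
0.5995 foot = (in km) 0.0001827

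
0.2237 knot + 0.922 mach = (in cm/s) 3.141e+04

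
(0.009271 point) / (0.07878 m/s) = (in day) 4.805e-10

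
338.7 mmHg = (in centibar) 45.16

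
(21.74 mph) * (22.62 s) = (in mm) 2.198e+05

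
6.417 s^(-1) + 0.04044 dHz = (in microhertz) 6.421e+06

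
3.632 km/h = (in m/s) 1.009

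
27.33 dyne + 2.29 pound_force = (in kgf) 1.039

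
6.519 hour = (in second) 2.347e+04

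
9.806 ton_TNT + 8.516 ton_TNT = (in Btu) 7.266e+07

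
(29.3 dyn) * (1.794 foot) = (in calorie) 3.829e-05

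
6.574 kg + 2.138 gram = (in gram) 6576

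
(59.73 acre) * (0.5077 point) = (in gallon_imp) 9523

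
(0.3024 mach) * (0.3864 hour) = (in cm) 1.432e+07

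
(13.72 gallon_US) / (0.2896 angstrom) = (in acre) 4.432e+05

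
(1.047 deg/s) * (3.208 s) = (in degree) 3.359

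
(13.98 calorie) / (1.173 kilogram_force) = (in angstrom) 5.085e+10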